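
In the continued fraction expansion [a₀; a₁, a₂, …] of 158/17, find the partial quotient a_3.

Run the Euclidean algorithm, recording each quotient:
158 = 9·17 + 5, so a_0 = 9
17 = 3·5 + 2, so a_1 = 3
5 = 2·2 + 1, so a_2 = 2
2 = 2·1 + 0, so a_3 = 2

2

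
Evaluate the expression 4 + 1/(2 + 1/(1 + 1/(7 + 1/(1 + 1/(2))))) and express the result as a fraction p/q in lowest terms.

Build up convergents one term at a time:
a_0 = 4: 4/1
a_1 = 2: 9/2
a_2 = 1: 13/3
a_3 = 7: 100/23
a_4 = 1: 113/26
a_5 = 2: 326/75

326/75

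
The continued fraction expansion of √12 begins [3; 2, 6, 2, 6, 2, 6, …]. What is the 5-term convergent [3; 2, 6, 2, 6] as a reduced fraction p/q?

627/181

a_0 = 3: 3/1
a_1 = 2: 7/2
a_2 = 6: 45/13
a_3 = 2: 97/28
a_4 = 6: 627/181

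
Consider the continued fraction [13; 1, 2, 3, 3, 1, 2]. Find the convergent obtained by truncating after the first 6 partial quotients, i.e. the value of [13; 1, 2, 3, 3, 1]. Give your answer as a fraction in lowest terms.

a_0 = 13: 13/1
a_1 = 1: 14/1
a_2 = 2: 41/3
a_3 = 3: 137/10
a_4 = 3: 452/33
a_5 = 1: 589/43

589/43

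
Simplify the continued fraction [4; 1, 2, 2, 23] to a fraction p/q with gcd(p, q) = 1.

Build up convergents one term at a time:
a_0 = 4: 4/1
a_1 = 1: 5/1
a_2 = 2: 14/3
a_3 = 2: 33/7
a_4 = 23: 773/164

773/164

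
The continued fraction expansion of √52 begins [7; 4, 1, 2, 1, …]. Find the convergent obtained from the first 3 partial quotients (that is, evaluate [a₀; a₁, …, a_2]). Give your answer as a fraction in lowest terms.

36/5

Use the convergent recurrence hₖ = aₖ·hₖ₋₁ + hₖ₋₂ (and likewise for the denominators kₖ):
a_0 = 7: 7/1
a_1 = 4: 29/4
a_2 = 1: 36/5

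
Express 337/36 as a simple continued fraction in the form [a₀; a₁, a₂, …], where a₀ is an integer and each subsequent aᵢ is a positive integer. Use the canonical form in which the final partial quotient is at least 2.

⌊337/36⌋ = 9, remainder 13
⌊36/13⌋ = 2, remainder 10
⌊13/10⌋ = 1, remainder 3
⌊10/3⌋ = 3, remainder 1
⌊3/1⌋ = 3, remainder 0

[9; 2, 1, 3, 3]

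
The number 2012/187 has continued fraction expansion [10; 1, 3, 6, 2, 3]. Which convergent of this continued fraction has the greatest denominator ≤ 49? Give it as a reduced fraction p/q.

269/25

a_0 = 10: 10/1  (≤ bound)
a_1 = 1: 11/1  (≤ bound)
a_2 = 3: 43/4  (≤ bound)
a_3 = 6: 269/25  (≤ bound)
a_4 = 2: 581/54  (> 49, stop)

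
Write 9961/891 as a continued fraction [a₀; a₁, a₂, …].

[11; 5, 1, 1, 3, 7, 3]

Run the Euclidean algorithm, recording each quotient:
9961 ÷ 891 → quotient 11, remainder 160
891 ÷ 160 → quotient 5, remainder 91
160 ÷ 91 → quotient 1, remainder 69
91 ÷ 69 → quotient 1, remainder 22
69 ÷ 22 → quotient 3, remainder 3
22 ÷ 3 → quotient 7, remainder 1
3 ÷ 1 → quotient 3, remainder 0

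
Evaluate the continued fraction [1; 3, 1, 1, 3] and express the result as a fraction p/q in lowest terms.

32/25

Start with 3.
1 + 1/(3/1) = 1 + 1/3 = 4/3
1 + 1/(4/3) = 1 + 3/4 = 7/4
3 + 1/(7/4) = 3 + 4/7 = 25/7
1 + 1/(25/7) = 1 + 7/25 = 32/25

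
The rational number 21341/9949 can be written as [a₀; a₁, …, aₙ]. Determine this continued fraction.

[2; 6, 1, 8, 2, 37, 2]

21341 = 2·9949 + 1443, so a_0 = 2
9949 = 6·1443 + 1291, so a_1 = 6
1443 = 1·1291 + 152, so a_2 = 1
1291 = 8·152 + 75, so a_3 = 8
152 = 2·75 + 2, so a_4 = 2
75 = 37·2 + 1, so a_5 = 37
2 = 2·1 + 0, so a_6 = 2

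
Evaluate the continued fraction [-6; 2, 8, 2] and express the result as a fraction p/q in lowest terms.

-199/36

a_0 = -6: -6/1
a_1 = 2: -11/2
a_2 = 8: -94/17
a_3 = 2: -199/36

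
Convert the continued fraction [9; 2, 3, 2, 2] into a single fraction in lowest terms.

Compute successive convergents:
a_0 = 9: 9/1
a_1 = 2: 19/2
a_2 = 3: 66/7
a_3 = 2: 151/16
a_4 = 2: 368/39

368/39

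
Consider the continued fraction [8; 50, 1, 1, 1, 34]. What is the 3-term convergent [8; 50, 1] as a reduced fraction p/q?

Start with 1.
50 + 1/(1/1) = 50 + 1/1 = 51/1
8 + 1/(51/1) = 8 + 1/51 = 409/51

409/51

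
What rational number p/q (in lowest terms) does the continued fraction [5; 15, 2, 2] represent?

Start with 2.
2 + 1/(2/1) = 2 + 1/2 = 5/2
15 + 1/(5/2) = 15 + 2/5 = 77/5
5 + 1/(77/5) = 5 + 5/77 = 390/77

390/77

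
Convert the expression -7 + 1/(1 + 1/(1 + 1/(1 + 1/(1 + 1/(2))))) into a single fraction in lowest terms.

Start with 2.
1 + 1/(2/1) = 1 + 1/2 = 3/2
1 + 1/(3/2) = 1 + 2/3 = 5/3
1 + 1/(5/3) = 1 + 3/5 = 8/5
1 + 1/(8/5) = 1 + 5/8 = 13/8
-7 + 1/(13/8) = -7 + 8/13 = -83/13

-83/13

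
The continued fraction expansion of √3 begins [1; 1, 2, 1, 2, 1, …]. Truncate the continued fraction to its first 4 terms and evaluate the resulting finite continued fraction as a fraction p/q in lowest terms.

7/4

a_0 = 1: 1/1
a_1 = 1: 2/1
a_2 = 2: 5/3
a_3 = 1: 7/4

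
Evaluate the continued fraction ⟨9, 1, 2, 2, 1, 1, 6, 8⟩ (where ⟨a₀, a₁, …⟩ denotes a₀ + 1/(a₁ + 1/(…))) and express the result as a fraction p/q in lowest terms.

Start with 8.
6 + 1/(8/1) = 6 + 1/8 = 49/8
1 + 1/(49/8) = 1 + 8/49 = 57/49
1 + 1/(57/49) = 1 + 49/57 = 106/57
2 + 1/(106/57) = 2 + 57/106 = 269/106
2 + 1/(269/106) = 2 + 106/269 = 644/269
1 + 1/(644/269) = 1 + 269/644 = 913/644
9 + 1/(913/644) = 9 + 644/913 = 8861/913

8861/913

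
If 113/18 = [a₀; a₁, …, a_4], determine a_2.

1

Run the Euclidean algorithm, recording each quotient:
113 ÷ 18 → quotient 6, remainder 5
18 ÷ 5 → quotient 3, remainder 3
5 ÷ 3 → quotient 1, remainder 2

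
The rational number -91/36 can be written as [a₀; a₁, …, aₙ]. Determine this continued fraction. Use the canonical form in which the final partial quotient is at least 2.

[-3; 2, 8, 2]

⌊-91/36⌋ = -3, remainder 17
⌊36/17⌋ = 2, remainder 2
⌊17/2⌋ = 8, remainder 1
⌊2/1⌋ = 2, remainder 0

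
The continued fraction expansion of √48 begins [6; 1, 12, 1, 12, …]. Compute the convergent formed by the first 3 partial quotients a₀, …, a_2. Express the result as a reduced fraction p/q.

Work from the innermost term outward:
Start with 12.
1 + 1/(12/1) = 1 + 1/12 = 13/12
6 + 1/(13/12) = 6 + 12/13 = 90/13

90/13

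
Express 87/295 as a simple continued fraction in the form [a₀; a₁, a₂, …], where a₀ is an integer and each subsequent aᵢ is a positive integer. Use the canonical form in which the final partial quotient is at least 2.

Apply division with remainder until the remainder is 0:
87 ÷ 295 → quotient 0, remainder 87
295 ÷ 87 → quotient 3, remainder 34
87 ÷ 34 → quotient 2, remainder 19
34 ÷ 19 → quotient 1, remainder 15
19 ÷ 15 → quotient 1, remainder 4
15 ÷ 4 → quotient 3, remainder 3
4 ÷ 3 → quotient 1, remainder 1
3 ÷ 1 → quotient 3, remainder 0

[0; 3, 2, 1, 1, 3, 1, 3]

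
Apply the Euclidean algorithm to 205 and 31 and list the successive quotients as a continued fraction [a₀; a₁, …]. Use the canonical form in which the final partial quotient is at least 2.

[6; 1, 1, 1, 1, 2, 2]

⌊205/31⌋ = 6, remainder 19
⌊31/19⌋ = 1, remainder 12
⌊19/12⌋ = 1, remainder 7
⌊12/7⌋ = 1, remainder 5
⌊7/5⌋ = 1, remainder 2
⌊5/2⌋ = 2, remainder 1
⌊2/1⌋ = 2, remainder 0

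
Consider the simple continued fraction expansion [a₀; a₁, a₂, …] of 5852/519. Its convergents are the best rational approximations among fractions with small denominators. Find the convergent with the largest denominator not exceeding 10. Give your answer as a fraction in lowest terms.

79/7

a_0 = 11: 11/1  (≤ bound)
a_1 = 3: 34/3  (≤ bound)
a_2 = 1: 45/4  (≤ bound)
a_3 = 1: 79/7  (≤ bound)
a_4 = 1: 124/11  (> 10, stop)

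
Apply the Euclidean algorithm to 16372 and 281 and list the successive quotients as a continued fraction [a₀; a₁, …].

[58; 3, 1, 3, 1, 14]

⌊16372/281⌋ = 58, remainder 74
⌊281/74⌋ = 3, remainder 59
⌊74/59⌋ = 1, remainder 15
⌊59/15⌋ = 3, remainder 14
⌊15/14⌋ = 1, remainder 1
⌊14/1⌋ = 14, remainder 0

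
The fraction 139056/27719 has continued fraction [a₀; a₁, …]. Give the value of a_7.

Repeatedly divide and take the remainder:
139056 = 5·27719 + 461, so a_0 = 5
27719 = 60·461 + 59, so a_1 = 60
461 = 7·59 + 48, so a_2 = 7
59 = 1·48 + 11, so a_3 = 1
48 = 4·11 + 4, so a_4 = 4
11 = 2·4 + 3, so a_5 = 2
4 = 1·3 + 1, so a_6 = 1
3 = 3·1 + 0, so a_7 = 3

3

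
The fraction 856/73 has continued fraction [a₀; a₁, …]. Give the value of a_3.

856 ÷ 73 → quotient 11, remainder 53
73 ÷ 53 → quotient 1, remainder 20
53 ÷ 20 → quotient 2, remainder 13
20 ÷ 13 → quotient 1, remainder 7

1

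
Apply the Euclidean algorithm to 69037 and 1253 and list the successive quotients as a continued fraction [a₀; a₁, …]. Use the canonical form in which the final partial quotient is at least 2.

Apply division with remainder until the remainder is 0:
69037 = 55·1253 + 122, so a_0 = 55
1253 = 10·122 + 33, so a_1 = 10
122 = 3·33 + 23, so a_2 = 3
33 = 1·23 + 10, so a_3 = 1
23 = 2·10 + 3, so a_4 = 2
10 = 3·3 + 1, so a_5 = 3
3 = 3·1 + 0, so a_6 = 3

[55; 10, 3, 1, 2, 3, 3]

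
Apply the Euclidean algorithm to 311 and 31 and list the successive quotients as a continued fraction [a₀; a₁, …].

[10; 31]

Apply division with remainder until the remainder is 0:
311 = 10·31 + 1, so a_0 = 10
31 = 31·1 + 0, so a_1 = 31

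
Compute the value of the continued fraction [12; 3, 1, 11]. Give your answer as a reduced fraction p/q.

a_0 = 12: 12/1
a_1 = 3: 37/3
a_2 = 1: 49/4
a_3 = 11: 576/47

576/47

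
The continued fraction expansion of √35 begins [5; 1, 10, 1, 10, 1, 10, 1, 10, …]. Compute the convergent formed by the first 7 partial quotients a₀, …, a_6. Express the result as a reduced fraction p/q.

9235/1561

Start with 10.
1 + 1/(10/1) = 1 + 1/10 = 11/10
10 + 1/(11/10) = 10 + 10/11 = 120/11
1 + 1/(120/11) = 1 + 11/120 = 131/120
10 + 1/(131/120) = 10 + 120/131 = 1430/131
1 + 1/(1430/131) = 1 + 131/1430 = 1561/1430
5 + 1/(1561/1430) = 5 + 1430/1561 = 9235/1561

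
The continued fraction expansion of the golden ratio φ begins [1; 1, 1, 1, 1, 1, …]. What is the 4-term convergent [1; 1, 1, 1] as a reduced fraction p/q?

5/3

a_0 = 1: 1/1
a_1 = 1: 2/1
a_2 = 1: 3/2
a_3 = 1: 5/3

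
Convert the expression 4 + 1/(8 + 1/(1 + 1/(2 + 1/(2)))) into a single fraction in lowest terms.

Compute successive convergents:
a_0 = 4: 4/1
a_1 = 8: 33/8
a_2 = 1: 37/9
a_3 = 2: 107/26
a_4 = 2: 251/61

251/61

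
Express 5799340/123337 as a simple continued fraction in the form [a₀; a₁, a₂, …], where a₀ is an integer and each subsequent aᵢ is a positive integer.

5799340 = 47·123337 + 2501, so a_0 = 47
123337 = 49·2501 + 788, so a_1 = 49
2501 = 3·788 + 137, so a_2 = 3
788 = 5·137 + 103, so a_3 = 5
137 = 1·103 + 34, so a_4 = 1
103 = 3·34 + 1, so a_5 = 3
34 = 34·1 + 0, so a_6 = 34

[47; 49, 3, 5, 1, 3, 34]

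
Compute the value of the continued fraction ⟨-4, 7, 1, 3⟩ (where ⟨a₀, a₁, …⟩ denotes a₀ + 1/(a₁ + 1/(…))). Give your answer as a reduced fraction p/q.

Use the convergent recurrence hₖ = aₖ·hₖ₋₁ + hₖ₋₂ (and likewise for the denominators kₖ):
a_0 = -4: -4/1
a_1 = 7: -27/7
a_2 = 1: -31/8
a_3 = 3: -120/31

-120/31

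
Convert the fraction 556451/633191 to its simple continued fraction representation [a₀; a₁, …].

[0; 1, 7, 3, 1, 55, 49, 7]

⌊556451/633191⌋ = 0, remainder 556451
⌊633191/556451⌋ = 1, remainder 76740
⌊556451/76740⌋ = 7, remainder 19271
⌊76740/19271⌋ = 3, remainder 18927
⌊19271/18927⌋ = 1, remainder 344
⌊18927/344⌋ = 55, remainder 7
⌊344/7⌋ = 49, remainder 1
⌊7/1⌋ = 7, remainder 0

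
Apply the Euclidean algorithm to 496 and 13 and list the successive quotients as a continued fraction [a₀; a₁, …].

[38; 6, 2]

⌊496/13⌋ = 38, remainder 2
⌊13/2⌋ = 6, remainder 1
⌊2/1⌋ = 2, remainder 0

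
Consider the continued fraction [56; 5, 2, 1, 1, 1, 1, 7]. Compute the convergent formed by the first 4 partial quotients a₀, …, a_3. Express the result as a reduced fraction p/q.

a_0 = 56: 56/1
a_1 = 5: 281/5
a_2 = 2: 618/11
a_3 = 1: 899/16

899/16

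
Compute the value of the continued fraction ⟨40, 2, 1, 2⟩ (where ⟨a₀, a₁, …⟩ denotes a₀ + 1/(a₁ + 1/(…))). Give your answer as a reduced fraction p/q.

323/8

Collapse the nested fraction from the inside out:
Start with 2.
1 + 1/(2/1) = 1 + 1/2 = 3/2
2 + 1/(3/2) = 2 + 2/3 = 8/3
40 + 1/(8/3) = 40 + 3/8 = 323/8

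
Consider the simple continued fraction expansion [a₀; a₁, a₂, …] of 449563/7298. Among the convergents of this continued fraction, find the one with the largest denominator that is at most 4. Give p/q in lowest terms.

List convergents until the denominator exceeds the bound:
a_0 = 61: 61/1  (≤ bound)
a_1 = 1: 62/1  (≤ bound)
a_2 = 1: 123/2  (≤ bound)
a_3 = 1: 185/3  (≤ bound)
a_4 = 1: 308/5  (> 4, stop)

185/3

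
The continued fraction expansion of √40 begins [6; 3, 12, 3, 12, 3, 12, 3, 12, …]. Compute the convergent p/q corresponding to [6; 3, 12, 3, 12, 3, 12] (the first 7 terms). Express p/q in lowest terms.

337434/53353

a_0 = 6: 6/1
a_1 = 3: 19/3
a_2 = 12: 234/37
a_3 = 3: 721/114
a_4 = 12: 8886/1405
a_5 = 3: 27379/4329
a_6 = 12: 337434/53353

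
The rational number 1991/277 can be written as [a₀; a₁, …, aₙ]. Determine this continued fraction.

Run the Euclidean algorithm, recording each quotient:
⌊1991/277⌋ = 7, remainder 52
⌊277/52⌋ = 5, remainder 17
⌊52/17⌋ = 3, remainder 1
⌊17/1⌋ = 17, remainder 0

[7; 5, 3, 17]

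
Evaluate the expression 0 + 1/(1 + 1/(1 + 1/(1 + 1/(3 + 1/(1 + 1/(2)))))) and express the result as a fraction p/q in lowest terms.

a_0 = 0: 0/1
a_1 = 1: 1/1
a_2 = 1: 1/2
a_3 = 1: 2/3
a_4 = 3: 7/11
a_5 = 1: 9/14
a_6 = 2: 25/39

25/39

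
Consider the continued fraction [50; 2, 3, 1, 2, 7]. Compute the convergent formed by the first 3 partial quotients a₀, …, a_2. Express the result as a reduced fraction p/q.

353/7

Start with 3.
2 + 1/(3/1) = 2 + 1/3 = 7/3
50 + 1/(7/3) = 50 + 3/7 = 353/7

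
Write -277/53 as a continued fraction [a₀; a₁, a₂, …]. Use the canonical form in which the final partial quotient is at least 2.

[-6; 1, 3, 2, 2, 2]

Apply division with remainder until the remainder is 0:
-277 = -6·53 + 41, so a_0 = -6
53 = 1·41 + 12, so a_1 = 1
41 = 3·12 + 5, so a_2 = 3
12 = 2·5 + 2, so a_3 = 2
5 = 2·2 + 1, so a_4 = 2
2 = 2·1 + 0, so a_5 = 2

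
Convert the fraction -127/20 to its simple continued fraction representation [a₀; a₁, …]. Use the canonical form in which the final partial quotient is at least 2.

Run the Euclidean algorithm, recording each quotient:
⌊-127/20⌋ = -7, remainder 13
⌊20/13⌋ = 1, remainder 7
⌊13/7⌋ = 1, remainder 6
⌊7/6⌋ = 1, remainder 1
⌊6/1⌋ = 6, remainder 0

[-7; 1, 1, 1, 6]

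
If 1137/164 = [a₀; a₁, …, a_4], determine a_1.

1137 ÷ 164 → quotient 6, remainder 153
164 ÷ 153 → quotient 1, remainder 11

1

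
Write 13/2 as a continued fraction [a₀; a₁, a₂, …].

[6; 2]

⌊13/2⌋ = 6, remainder 1
⌊2/1⌋ = 2, remainder 0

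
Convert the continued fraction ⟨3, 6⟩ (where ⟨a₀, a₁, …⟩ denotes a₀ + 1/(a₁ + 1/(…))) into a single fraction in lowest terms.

a_0 = 3: 3/1
a_1 = 6: 19/6

19/6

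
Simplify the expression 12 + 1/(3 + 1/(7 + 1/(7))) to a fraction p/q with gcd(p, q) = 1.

Start with 7.
7 + 1/(7/1) = 7 + 1/7 = 50/7
3 + 1/(50/7) = 3 + 7/50 = 157/50
12 + 1/(157/50) = 12 + 50/157 = 1934/157

1934/157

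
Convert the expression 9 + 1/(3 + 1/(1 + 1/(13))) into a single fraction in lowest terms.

509/55

Starting at the tail and folding back:
Start with 13.
1 + 1/(13/1) = 1 + 1/13 = 14/13
3 + 1/(14/13) = 3 + 13/14 = 55/14
9 + 1/(55/14) = 9 + 14/55 = 509/55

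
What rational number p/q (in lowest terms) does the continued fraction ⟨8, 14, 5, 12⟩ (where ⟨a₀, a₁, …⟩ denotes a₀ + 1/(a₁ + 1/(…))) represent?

6989/866

Starting at the tail and folding back:
Start with 12.
5 + 1/(12/1) = 5 + 1/12 = 61/12
14 + 1/(61/12) = 14 + 12/61 = 866/61
8 + 1/(866/61) = 8 + 61/866 = 6989/866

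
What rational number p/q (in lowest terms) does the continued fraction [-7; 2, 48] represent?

-631/97

Compute successive convergents:
a_0 = -7: -7/1
a_1 = 2: -13/2
a_2 = 48: -631/97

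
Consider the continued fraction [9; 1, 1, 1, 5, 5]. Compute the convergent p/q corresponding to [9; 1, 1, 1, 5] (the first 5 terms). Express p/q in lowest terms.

164/17

Start with 5.
1 + 1/(5/1) = 1 + 1/5 = 6/5
1 + 1/(6/5) = 1 + 5/6 = 11/6
1 + 1/(11/6) = 1 + 6/11 = 17/11
9 + 1/(17/11) = 9 + 11/17 = 164/17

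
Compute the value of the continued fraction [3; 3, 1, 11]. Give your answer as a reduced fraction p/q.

a_0 = 3: 3/1
a_1 = 3: 10/3
a_2 = 1: 13/4
a_3 = 11: 153/47

153/47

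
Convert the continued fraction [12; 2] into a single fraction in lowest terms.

25/2

Compute successive convergents:
a_0 = 12: 12/1
a_1 = 2: 25/2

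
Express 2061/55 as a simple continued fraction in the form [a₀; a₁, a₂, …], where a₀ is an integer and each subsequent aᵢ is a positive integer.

[37; 2, 8, 1, 2]

2061 = 37·55 + 26, so a_0 = 37
55 = 2·26 + 3, so a_1 = 2
26 = 8·3 + 2, so a_2 = 8
3 = 1·2 + 1, so a_3 = 1
2 = 2·1 + 0, so a_4 = 2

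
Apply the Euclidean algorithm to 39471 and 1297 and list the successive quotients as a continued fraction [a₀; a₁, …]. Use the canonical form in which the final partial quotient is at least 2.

39471 = 30·1297 + 561, so a_0 = 30
1297 = 2·561 + 175, so a_1 = 2
561 = 3·175 + 36, so a_2 = 3
175 = 4·36 + 31, so a_3 = 4
36 = 1·31 + 5, so a_4 = 1
31 = 6·5 + 1, so a_5 = 6
5 = 5·1 + 0, so a_6 = 5

[30; 2, 3, 4, 1, 6, 5]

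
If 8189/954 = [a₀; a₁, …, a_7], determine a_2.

1

8189 ÷ 954 → quotient 8, remainder 557
954 ÷ 557 → quotient 1, remainder 397
557 ÷ 397 → quotient 1, remainder 160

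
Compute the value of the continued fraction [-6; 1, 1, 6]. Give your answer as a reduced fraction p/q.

Use the convergent recurrence hₖ = aₖ·hₖ₋₁ + hₖ₋₂ (and likewise for the denominators kₖ):
a_0 = -6: -6/1
a_1 = 1: -5/1
a_2 = 1: -11/2
a_3 = 6: -71/13

-71/13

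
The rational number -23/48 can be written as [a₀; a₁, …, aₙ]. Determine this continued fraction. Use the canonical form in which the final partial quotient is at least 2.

Run the Euclidean algorithm, recording each quotient:
-23 ÷ 48 → quotient -1, remainder 25
48 ÷ 25 → quotient 1, remainder 23
25 ÷ 23 → quotient 1, remainder 2
23 ÷ 2 → quotient 11, remainder 1
2 ÷ 1 → quotient 2, remainder 0

[-1; 1, 1, 11, 2]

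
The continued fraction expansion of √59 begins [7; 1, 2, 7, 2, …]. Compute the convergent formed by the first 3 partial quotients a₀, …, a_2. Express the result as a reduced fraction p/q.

Compute successive convergents:
a_0 = 7: 7/1
a_1 = 1: 8/1
a_2 = 2: 23/3

23/3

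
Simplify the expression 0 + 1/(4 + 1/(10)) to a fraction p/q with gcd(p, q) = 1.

10/41

Compute successive convergents:
a_0 = 0: 0/1
a_1 = 4: 1/4
a_2 = 10: 10/41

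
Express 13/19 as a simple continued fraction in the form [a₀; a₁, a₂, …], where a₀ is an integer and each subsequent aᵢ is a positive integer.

13 ÷ 19 → quotient 0, remainder 13
19 ÷ 13 → quotient 1, remainder 6
13 ÷ 6 → quotient 2, remainder 1
6 ÷ 1 → quotient 6, remainder 0

[0; 1, 2, 6]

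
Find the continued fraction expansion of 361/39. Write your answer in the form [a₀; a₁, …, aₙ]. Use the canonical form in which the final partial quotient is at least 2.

[9; 3, 1, 9]

361 = 9·39 + 10, so a_0 = 9
39 = 3·10 + 9, so a_1 = 3
10 = 1·9 + 1, so a_2 = 1
9 = 9·1 + 0, so a_3 = 9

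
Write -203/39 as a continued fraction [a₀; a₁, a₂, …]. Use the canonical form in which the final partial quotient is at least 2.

[-6; 1, 3, 1, 7]

⌊-203/39⌋ = -6, remainder 31
⌊39/31⌋ = 1, remainder 8
⌊31/8⌋ = 3, remainder 7
⌊8/7⌋ = 1, remainder 1
⌊7/1⌋ = 7, remainder 0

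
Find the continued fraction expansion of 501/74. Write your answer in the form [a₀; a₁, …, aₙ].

⌊501/74⌋ = 6, remainder 57
⌊74/57⌋ = 1, remainder 17
⌊57/17⌋ = 3, remainder 6
⌊17/6⌋ = 2, remainder 5
⌊6/5⌋ = 1, remainder 1
⌊5/1⌋ = 5, remainder 0

[6; 1, 3, 2, 1, 5]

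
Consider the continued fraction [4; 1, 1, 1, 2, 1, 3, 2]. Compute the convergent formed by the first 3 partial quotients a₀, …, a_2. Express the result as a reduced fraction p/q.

Start with 1.
1 + 1/(1/1) = 1 + 1/1 = 2/1
4 + 1/(2/1) = 4 + 1/2 = 9/2

9/2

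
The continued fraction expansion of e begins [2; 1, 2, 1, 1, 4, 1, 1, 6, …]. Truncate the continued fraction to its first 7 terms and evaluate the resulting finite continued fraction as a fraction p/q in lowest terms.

a_0 = 2: 2/1
a_1 = 1: 3/1
a_2 = 2: 8/3
a_3 = 1: 11/4
a_4 = 1: 19/7
a_5 = 4: 87/32
a_6 = 1: 106/39

106/39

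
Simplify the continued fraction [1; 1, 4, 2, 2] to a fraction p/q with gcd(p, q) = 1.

49/27

Use the convergent recurrence hₖ = aₖ·hₖ₋₁ + hₖ₋₂ (and likewise for the denominators kₖ):
a_0 = 1: 1/1
a_1 = 1: 2/1
a_2 = 4: 9/5
a_3 = 2: 20/11
a_4 = 2: 49/27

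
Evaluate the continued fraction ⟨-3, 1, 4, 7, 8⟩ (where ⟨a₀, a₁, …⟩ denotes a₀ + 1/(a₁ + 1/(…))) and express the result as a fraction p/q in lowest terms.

a_0 = -3: -3/1
a_1 = 1: -2/1
a_2 = 4: -11/5
a_3 = 7: -79/36
a_4 = 8: -643/293

-643/293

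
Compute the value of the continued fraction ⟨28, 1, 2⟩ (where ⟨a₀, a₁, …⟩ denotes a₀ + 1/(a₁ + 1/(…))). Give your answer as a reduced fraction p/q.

a_0 = 28: 28/1
a_1 = 1: 29/1
a_2 = 2: 86/3

86/3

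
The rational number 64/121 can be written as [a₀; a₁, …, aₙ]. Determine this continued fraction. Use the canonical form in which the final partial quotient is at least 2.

[0; 1, 1, 8, 7]

64 = 0·121 + 64, so a_0 = 0
121 = 1·64 + 57, so a_1 = 1
64 = 1·57 + 7, so a_2 = 1
57 = 8·7 + 1, so a_3 = 8
7 = 7·1 + 0, so a_4 = 7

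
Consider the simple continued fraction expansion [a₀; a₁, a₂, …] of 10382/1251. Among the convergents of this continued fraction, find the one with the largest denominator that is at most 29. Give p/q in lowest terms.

List convergents until the denominator exceeds the bound:
a_0 = 8: 8/1  (≤ bound)
a_1 = 3: 25/3  (≤ bound)
a_2 = 2: 58/7  (≤ bound)
a_3 = 1: 83/10  (≤ bound)
a_4 = 8: 722/87  (> 29, stop)

83/10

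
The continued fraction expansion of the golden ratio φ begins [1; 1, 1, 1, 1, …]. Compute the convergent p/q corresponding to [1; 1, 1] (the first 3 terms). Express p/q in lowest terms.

Start with 1.
1 + 1/(1/1) = 1 + 1/1 = 2/1
1 + 1/(2/1) = 1 + 1/2 = 3/2

3/2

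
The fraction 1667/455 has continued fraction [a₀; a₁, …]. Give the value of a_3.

1

1667 ÷ 455 → quotient 3, remainder 302
455 ÷ 302 → quotient 1, remainder 153
302 ÷ 153 → quotient 1, remainder 149
153 ÷ 149 → quotient 1, remainder 4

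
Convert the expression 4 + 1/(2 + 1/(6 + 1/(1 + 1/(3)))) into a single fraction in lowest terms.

259/58

a_0 = 4: 4/1
a_1 = 2: 9/2
a_2 = 6: 58/13
a_3 = 1: 67/15
a_4 = 3: 259/58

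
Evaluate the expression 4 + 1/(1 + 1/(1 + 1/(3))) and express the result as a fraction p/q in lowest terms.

32/7

Build up convergents one term at a time:
a_0 = 4: 4/1
a_1 = 1: 5/1
a_2 = 1: 9/2
a_3 = 3: 32/7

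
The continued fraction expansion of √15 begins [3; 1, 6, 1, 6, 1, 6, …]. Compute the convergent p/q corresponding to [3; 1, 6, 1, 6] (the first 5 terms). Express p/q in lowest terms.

213/55

Starting at the tail and folding back:
Start with 6.
1 + 1/(6/1) = 1 + 1/6 = 7/6
6 + 1/(7/6) = 6 + 6/7 = 48/7
1 + 1/(48/7) = 1 + 7/48 = 55/48
3 + 1/(55/48) = 3 + 48/55 = 213/55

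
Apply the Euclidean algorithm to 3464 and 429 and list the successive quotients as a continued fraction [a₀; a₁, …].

[8; 13, 2, 2, 6]

3464 ÷ 429 → quotient 8, remainder 32
429 ÷ 32 → quotient 13, remainder 13
32 ÷ 13 → quotient 2, remainder 6
13 ÷ 6 → quotient 2, remainder 1
6 ÷ 1 → quotient 6, remainder 0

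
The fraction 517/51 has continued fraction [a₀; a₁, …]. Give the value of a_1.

7

Run the Euclidean algorithm, recording each quotient:
517 ÷ 51 → quotient 10, remainder 7
51 ÷ 7 → quotient 7, remainder 2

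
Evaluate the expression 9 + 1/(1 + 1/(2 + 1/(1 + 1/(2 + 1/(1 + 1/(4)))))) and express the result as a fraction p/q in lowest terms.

a_0 = 9: 9/1
a_1 = 1: 10/1
a_2 = 2: 29/3
a_3 = 1: 39/4
a_4 = 2: 107/11
a_5 = 1: 146/15
a_6 = 4: 691/71

691/71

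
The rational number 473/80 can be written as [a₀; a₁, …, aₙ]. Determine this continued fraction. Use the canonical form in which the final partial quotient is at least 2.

Apply division with remainder until the remainder is 0:
⌊473/80⌋ = 5, remainder 73
⌊80/73⌋ = 1, remainder 7
⌊73/7⌋ = 10, remainder 3
⌊7/3⌋ = 2, remainder 1
⌊3/1⌋ = 3, remainder 0

[5; 1, 10, 2, 3]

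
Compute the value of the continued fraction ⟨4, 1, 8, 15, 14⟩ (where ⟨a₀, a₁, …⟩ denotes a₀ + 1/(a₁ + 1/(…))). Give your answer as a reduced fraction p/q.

9354/1913

Collapse the nested fraction from the inside out:
Start with 14.
15 + 1/(14/1) = 15 + 1/14 = 211/14
8 + 1/(211/14) = 8 + 14/211 = 1702/211
1 + 1/(1702/211) = 1 + 211/1702 = 1913/1702
4 + 1/(1913/1702) = 4 + 1702/1913 = 9354/1913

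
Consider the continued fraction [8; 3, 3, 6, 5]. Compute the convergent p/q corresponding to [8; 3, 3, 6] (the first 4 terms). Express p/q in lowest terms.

Start with 6.
3 + 1/(6/1) = 3 + 1/6 = 19/6
3 + 1/(19/6) = 3 + 6/19 = 63/19
8 + 1/(63/19) = 8 + 19/63 = 523/63

523/63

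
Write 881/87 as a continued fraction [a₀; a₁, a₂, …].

Repeatedly divide and take the remainder:
881 ÷ 87 → quotient 10, remainder 11
87 ÷ 11 → quotient 7, remainder 10
11 ÷ 10 → quotient 1, remainder 1
10 ÷ 1 → quotient 10, remainder 0

[10; 7, 1, 10]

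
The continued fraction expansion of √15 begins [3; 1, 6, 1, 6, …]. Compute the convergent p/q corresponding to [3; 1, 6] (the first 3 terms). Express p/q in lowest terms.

27/7

Build up convergents one term at a time:
a_0 = 3: 3/1
a_1 = 1: 4/1
a_2 = 6: 27/7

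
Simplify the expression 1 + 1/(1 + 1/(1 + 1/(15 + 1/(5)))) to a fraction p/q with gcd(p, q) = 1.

Work from the innermost term outward:
Start with 5.
15 + 1/(5/1) = 15 + 1/5 = 76/5
1 + 1/(76/5) = 1 + 5/76 = 81/76
1 + 1/(81/76) = 1 + 76/81 = 157/81
1 + 1/(157/81) = 1 + 81/157 = 238/157

238/157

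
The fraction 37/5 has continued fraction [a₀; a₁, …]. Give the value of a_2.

2

Run the Euclidean algorithm, recording each quotient:
⌊37/5⌋ = 7, remainder 2
⌊5/2⌋ = 2, remainder 1
⌊2/1⌋ = 2, remainder 0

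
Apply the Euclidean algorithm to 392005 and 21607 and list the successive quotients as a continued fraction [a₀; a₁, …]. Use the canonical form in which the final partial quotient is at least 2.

[18; 7, 57, 54]

392005 ÷ 21607 → quotient 18, remainder 3079
21607 ÷ 3079 → quotient 7, remainder 54
3079 ÷ 54 → quotient 57, remainder 1
54 ÷ 1 → quotient 54, remainder 0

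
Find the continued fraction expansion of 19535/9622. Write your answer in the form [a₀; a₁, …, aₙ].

Repeatedly divide and take the remainder:
19535 = 2·9622 + 291, so a_0 = 2
9622 = 33·291 + 19, so a_1 = 33
291 = 15·19 + 6, so a_2 = 15
19 = 3·6 + 1, so a_3 = 3
6 = 6·1 + 0, so a_4 = 6

[2; 33, 15, 3, 6]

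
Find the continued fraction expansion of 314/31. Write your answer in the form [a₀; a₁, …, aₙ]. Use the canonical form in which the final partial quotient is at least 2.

Repeatedly divide and take the remainder:
⌊314/31⌋ = 10, remainder 4
⌊31/4⌋ = 7, remainder 3
⌊4/3⌋ = 1, remainder 1
⌊3/1⌋ = 3, remainder 0

[10; 7, 1, 3]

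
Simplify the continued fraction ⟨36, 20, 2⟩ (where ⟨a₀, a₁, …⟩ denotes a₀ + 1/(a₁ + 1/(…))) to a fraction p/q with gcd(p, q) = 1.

a_0 = 36: 36/1
a_1 = 20: 721/20
a_2 = 2: 1478/41

1478/41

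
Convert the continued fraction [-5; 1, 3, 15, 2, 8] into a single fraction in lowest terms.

-4539/1069

Compute successive convergents:
a_0 = -5: -5/1
a_1 = 1: -4/1
a_2 = 3: -17/4
a_3 = 15: -259/61
a_4 = 2: -535/126
a_5 = 8: -4539/1069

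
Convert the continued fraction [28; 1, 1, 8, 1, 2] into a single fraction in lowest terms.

a_0 = 28: 28/1
a_1 = 1: 29/1
a_2 = 1: 57/2
a_3 = 8: 485/17
a_4 = 1: 542/19
a_5 = 2: 1569/55

1569/55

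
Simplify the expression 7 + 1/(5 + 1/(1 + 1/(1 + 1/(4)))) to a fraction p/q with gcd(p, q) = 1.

359/50

Compute successive convergents:
a_0 = 7: 7/1
a_1 = 5: 36/5
a_2 = 1: 43/6
a_3 = 1: 79/11
a_4 = 4: 359/50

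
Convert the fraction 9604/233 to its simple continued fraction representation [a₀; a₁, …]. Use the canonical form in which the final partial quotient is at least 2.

Run the Euclidean algorithm, recording each quotient:
9604 ÷ 233 → quotient 41, remainder 51
233 ÷ 51 → quotient 4, remainder 29
51 ÷ 29 → quotient 1, remainder 22
29 ÷ 22 → quotient 1, remainder 7
22 ÷ 7 → quotient 3, remainder 1
7 ÷ 1 → quotient 7, remainder 0

[41; 4, 1, 1, 3, 7]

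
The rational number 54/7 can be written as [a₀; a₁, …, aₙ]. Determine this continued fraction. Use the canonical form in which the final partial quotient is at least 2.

54 ÷ 7 → quotient 7, remainder 5
7 ÷ 5 → quotient 1, remainder 2
5 ÷ 2 → quotient 2, remainder 1
2 ÷ 1 → quotient 2, remainder 0

[7; 1, 2, 2]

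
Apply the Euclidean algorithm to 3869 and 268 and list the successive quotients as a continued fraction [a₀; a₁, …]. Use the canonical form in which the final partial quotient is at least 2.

Run the Euclidean algorithm, recording each quotient:
3869 = 14·268 + 117, so a_0 = 14
268 = 2·117 + 34, so a_1 = 2
117 = 3·34 + 15, so a_2 = 3
34 = 2·15 + 4, so a_3 = 2
15 = 3·4 + 3, so a_4 = 3
4 = 1·3 + 1, so a_5 = 1
3 = 3·1 + 0, so a_6 = 3

[14; 2, 3, 2, 3, 1, 3]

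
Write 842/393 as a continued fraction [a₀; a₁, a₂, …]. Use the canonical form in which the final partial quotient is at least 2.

[2; 7, 56]

Run the Euclidean algorithm, recording each quotient:
842 = 2·393 + 56, so a_0 = 2
393 = 7·56 + 1, so a_1 = 7
56 = 56·1 + 0, so a_2 = 56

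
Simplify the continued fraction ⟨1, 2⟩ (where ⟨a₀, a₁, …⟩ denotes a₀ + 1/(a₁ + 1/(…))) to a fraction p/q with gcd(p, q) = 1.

3/2

a_0 = 1: 1/1
a_1 = 2: 3/2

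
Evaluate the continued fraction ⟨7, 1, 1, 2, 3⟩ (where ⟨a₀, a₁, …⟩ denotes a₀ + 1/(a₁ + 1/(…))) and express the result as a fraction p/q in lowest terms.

a_0 = 7: 7/1
a_1 = 1: 8/1
a_2 = 1: 15/2
a_3 = 2: 38/5
a_4 = 3: 129/17

129/17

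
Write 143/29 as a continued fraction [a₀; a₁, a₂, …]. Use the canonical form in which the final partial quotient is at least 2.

[4; 1, 13, 2]

Run the Euclidean algorithm, recording each quotient:
⌊143/29⌋ = 4, remainder 27
⌊29/27⌋ = 1, remainder 2
⌊27/2⌋ = 13, remainder 1
⌊2/1⌋ = 2, remainder 0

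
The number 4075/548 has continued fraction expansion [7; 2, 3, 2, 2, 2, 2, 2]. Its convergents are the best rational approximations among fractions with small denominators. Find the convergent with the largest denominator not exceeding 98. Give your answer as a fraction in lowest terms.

699/94

List convergents until the denominator exceeds the bound:
a_0 = 7: 7/1  (≤ bound)
a_1 = 2: 15/2  (≤ bound)
a_2 = 3: 52/7  (≤ bound)
a_3 = 2: 119/16  (≤ bound)
a_4 = 2: 290/39  (≤ bound)
a_5 = 2: 699/94  (≤ bound)
a_6 = 2: 1688/227  (> 98, stop)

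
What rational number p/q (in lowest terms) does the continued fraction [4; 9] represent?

37/9

Starting at the tail and folding back:
Start with 9.
4 + 1/(9/1) = 4 + 1/9 = 37/9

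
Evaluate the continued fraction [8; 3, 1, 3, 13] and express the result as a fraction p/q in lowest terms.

1645/199

Start with 13.
3 + 1/(13/1) = 3 + 1/13 = 40/13
1 + 1/(40/13) = 1 + 13/40 = 53/40
3 + 1/(53/40) = 3 + 40/53 = 199/53
8 + 1/(199/53) = 8 + 53/199 = 1645/199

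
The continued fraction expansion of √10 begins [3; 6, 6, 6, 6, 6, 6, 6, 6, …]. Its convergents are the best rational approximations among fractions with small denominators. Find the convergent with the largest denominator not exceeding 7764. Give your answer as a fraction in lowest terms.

4443/1405

List convergents until the denominator exceeds the bound:
a_0 = 3: 3/1  (≤ bound)
a_1 = 6: 19/6  (≤ bound)
a_2 = 6: 117/37  (≤ bound)
a_3 = 6: 721/228  (≤ bound)
a_4 = 6: 4443/1405  (≤ bound)
a_5 = 6: 27379/8658  (> 7764, stop)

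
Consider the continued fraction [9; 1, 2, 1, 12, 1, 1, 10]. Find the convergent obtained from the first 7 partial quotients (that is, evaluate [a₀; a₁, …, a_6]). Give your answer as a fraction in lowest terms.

1033/106

a_0 = 9: 9/1
a_1 = 1: 10/1
a_2 = 2: 29/3
a_3 = 1: 39/4
a_4 = 12: 497/51
a_5 = 1: 536/55
a_6 = 1: 1033/106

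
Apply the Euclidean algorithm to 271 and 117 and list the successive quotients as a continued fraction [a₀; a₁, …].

[2; 3, 6, 6]

Run the Euclidean algorithm, recording each quotient:
271 ÷ 117 → quotient 2, remainder 37
117 ÷ 37 → quotient 3, remainder 6
37 ÷ 6 → quotient 6, remainder 1
6 ÷ 1 → quotient 6, remainder 0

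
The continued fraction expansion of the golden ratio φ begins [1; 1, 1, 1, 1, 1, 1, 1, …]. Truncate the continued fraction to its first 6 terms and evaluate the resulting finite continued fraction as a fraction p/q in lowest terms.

a_0 = 1: 1/1
a_1 = 1: 2/1
a_2 = 1: 3/2
a_3 = 1: 5/3
a_4 = 1: 8/5
a_5 = 1: 13/8

13/8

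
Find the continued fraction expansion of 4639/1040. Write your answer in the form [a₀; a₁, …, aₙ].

[4; 2, 5, 1, 5, 3, 4]

Apply division with remainder until the remainder is 0:
⌊4639/1040⌋ = 4, remainder 479
⌊1040/479⌋ = 2, remainder 82
⌊479/82⌋ = 5, remainder 69
⌊82/69⌋ = 1, remainder 13
⌊69/13⌋ = 5, remainder 4
⌊13/4⌋ = 3, remainder 1
⌊4/1⌋ = 4, remainder 0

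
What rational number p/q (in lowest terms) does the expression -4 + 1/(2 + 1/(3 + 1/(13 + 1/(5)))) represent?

Start with 5.
13 + 1/(5/1) = 13 + 1/5 = 66/5
3 + 1/(66/5) = 3 + 5/66 = 203/66
2 + 1/(203/66) = 2 + 66/203 = 472/203
-4 + 1/(472/203) = -4 + 203/472 = -1685/472

-1685/472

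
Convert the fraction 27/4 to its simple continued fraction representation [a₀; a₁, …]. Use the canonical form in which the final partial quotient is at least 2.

[6; 1, 3]

Apply division with remainder until the remainder is 0:
⌊27/4⌋ = 6, remainder 3
⌊4/3⌋ = 1, remainder 1
⌊3/1⌋ = 3, remainder 0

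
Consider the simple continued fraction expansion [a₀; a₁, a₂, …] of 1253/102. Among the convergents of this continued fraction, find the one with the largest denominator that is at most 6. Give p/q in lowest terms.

49/4

List convergents until the denominator exceeds the bound:
a_0 = 12: 12/1  (≤ bound)
a_1 = 3: 37/3  (≤ bound)
a_2 = 1: 49/4  (≤ bound)
a_3 = 1: 86/7  (> 6, stop)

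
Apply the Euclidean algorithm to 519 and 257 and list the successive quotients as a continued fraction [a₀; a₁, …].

⌊519/257⌋ = 2, remainder 5
⌊257/5⌋ = 51, remainder 2
⌊5/2⌋ = 2, remainder 1
⌊2/1⌋ = 2, remainder 0

[2; 51, 2, 2]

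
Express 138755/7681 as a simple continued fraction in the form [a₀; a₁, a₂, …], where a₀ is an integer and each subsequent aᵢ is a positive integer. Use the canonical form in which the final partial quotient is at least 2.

138755 ÷ 7681 → quotient 18, remainder 497
7681 ÷ 497 → quotient 15, remainder 226
497 ÷ 226 → quotient 2, remainder 45
226 ÷ 45 → quotient 5, remainder 1
45 ÷ 1 → quotient 45, remainder 0

[18; 15, 2, 5, 45]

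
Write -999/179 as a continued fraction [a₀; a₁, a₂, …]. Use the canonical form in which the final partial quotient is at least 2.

⌊-999/179⌋ = -6, remainder 75
⌊179/75⌋ = 2, remainder 29
⌊75/29⌋ = 2, remainder 17
⌊29/17⌋ = 1, remainder 12
⌊17/12⌋ = 1, remainder 5
⌊12/5⌋ = 2, remainder 2
⌊5/2⌋ = 2, remainder 1
⌊2/1⌋ = 2, remainder 0

[-6; 2, 2, 1, 1, 2, 2, 2]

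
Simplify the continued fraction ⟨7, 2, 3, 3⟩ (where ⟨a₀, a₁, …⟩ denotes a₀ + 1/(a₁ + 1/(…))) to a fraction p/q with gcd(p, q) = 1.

Compute successive convergents:
a_0 = 7: 7/1
a_1 = 2: 15/2
a_2 = 3: 52/7
a_3 = 3: 171/23

171/23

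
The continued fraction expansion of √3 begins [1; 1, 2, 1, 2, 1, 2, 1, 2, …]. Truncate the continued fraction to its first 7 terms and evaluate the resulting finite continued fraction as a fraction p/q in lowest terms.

71/41

Use the convergent recurrence hₖ = aₖ·hₖ₋₁ + hₖ₋₂ (and likewise for the denominators kₖ):
a_0 = 1: 1/1
a_1 = 1: 2/1
a_2 = 2: 5/3
a_3 = 1: 7/4
a_4 = 2: 19/11
a_5 = 1: 26/15
a_6 = 2: 71/41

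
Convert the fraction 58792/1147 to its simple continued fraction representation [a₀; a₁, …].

[51; 3, 1, 7, 1, 15, 2]

Run the Euclidean algorithm, recording each quotient:
58792 ÷ 1147 → quotient 51, remainder 295
1147 ÷ 295 → quotient 3, remainder 262
295 ÷ 262 → quotient 1, remainder 33
262 ÷ 33 → quotient 7, remainder 31
33 ÷ 31 → quotient 1, remainder 2
31 ÷ 2 → quotient 15, remainder 1
2 ÷ 1 → quotient 2, remainder 0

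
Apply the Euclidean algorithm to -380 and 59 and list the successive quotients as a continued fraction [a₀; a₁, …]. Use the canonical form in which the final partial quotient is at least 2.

[-7; 1, 1, 3, 1, 2, 2]

-380 = -7·59 + 33, so a_0 = -7
59 = 1·33 + 26, so a_1 = 1
33 = 1·26 + 7, so a_2 = 1
26 = 3·7 + 5, so a_3 = 3
7 = 1·5 + 2, so a_4 = 1
5 = 2·2 + 1, so a_5 = 2
2 = 2·1 + 0, so a_6 = 2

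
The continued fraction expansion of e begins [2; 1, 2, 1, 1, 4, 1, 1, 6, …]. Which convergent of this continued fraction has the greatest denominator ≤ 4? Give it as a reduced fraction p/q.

List convergents until the denominator exceeds the bound:
a_0 = 2: 2/1  (≤ bound)
a_1 = 1: 3/1  (≤ bound)
a_2 = 2: 8/3  (≤ bound)
a_3 = 1: 11/4  (≤ bound)
a_4 = 1: 19/7  (> 4, stop)

11/4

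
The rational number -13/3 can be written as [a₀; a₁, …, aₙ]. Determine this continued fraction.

-13 ÷ 3 → quotient -5, remainder 2
3 ÷ 2 → quotient 1, remainder 1
2 ÷ 1 → quotient 2, remainder 0

[-5; 1, 2]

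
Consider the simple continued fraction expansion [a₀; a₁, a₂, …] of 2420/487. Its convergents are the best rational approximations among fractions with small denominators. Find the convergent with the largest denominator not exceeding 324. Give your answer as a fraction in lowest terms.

323/65

a_0 = 4: 4/1  (≤ bound)
a_1 = 1: 5/1  (≤ bound)
a_2 = 31: 159/32  (≤ bound)
a_3 = 2: 323/65  (≤ bound)
a_4 = 7: 2420/487  (> 324, stop)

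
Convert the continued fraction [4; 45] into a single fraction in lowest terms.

Start with 45.
4 + 1/(45/1) = 4 + 1/45 = 181/45

181/45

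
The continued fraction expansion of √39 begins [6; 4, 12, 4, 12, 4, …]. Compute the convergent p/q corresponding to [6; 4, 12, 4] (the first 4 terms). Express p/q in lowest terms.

Build up convergents one term at a time:
a_0 = 6: 6/1
a_1 = 4: 25/4
a_2 = 12: 306/49
a_3 = 4: 1249/200

1249/200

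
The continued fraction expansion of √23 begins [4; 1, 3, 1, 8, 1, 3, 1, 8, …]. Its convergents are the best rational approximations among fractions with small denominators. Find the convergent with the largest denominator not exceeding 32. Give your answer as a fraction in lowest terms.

24/5

a_0 = 4: 4/1  (≤ bound)
a_1 = 1: 5/1  (≤ bound)
a_2 = 3: 19/4  (≤ bound)
a_3 = 1: 24/5  (≤ bound)
a_4 = 8: 211/44  (> 32, stop)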